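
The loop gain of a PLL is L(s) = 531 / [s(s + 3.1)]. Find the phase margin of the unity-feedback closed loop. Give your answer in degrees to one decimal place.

7.7°

Gain crossover: |L(jω)| = 1 at ω ≈ 22.9 rad/s.
∠L(j22.9) = −90° − arctan(22.9/3.1) ≈ -172.30°
PM = 180° + (-172.30°) = 7.70°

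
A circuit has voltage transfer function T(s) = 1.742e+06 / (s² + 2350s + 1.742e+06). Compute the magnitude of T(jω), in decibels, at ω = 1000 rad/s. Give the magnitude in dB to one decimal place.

-3.0 dB

|(j1000)² + 2350(j1000) + 1.742e+06| = |7.42e+05 + j2.35e+06| = 2.464e+06
|T(j1000)| = 1.742e+06 / 2.464e+06 = 0.70688
20 log₁₀(0.70688) = -3.01 dB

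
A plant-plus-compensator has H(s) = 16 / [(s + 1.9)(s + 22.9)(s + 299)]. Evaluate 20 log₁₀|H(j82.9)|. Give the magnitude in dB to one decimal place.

|j82.9 + 1.9| = √(82.9² + 1.9²) = 82.92
|j82.9 + 22.9| = √(82.9² + 22.9²) = 86
|j82.9 + 299| = √(82.9² + 299²) = 310.3
|H(j82.9)| = 16 / (82.92 × 86 × 310.3) = 7.2306e-06
20 log₁₀(7.2306e-06) = -102.82 dB

-102.8 dB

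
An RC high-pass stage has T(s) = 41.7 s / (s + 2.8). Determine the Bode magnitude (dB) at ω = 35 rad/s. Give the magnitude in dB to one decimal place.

|j35| = 35
|j35 + 2.8| = √(35² + 2.8²) = 35.11
|T(j35)| = 41.7 × 35 / 35.11 = 41.567
20 log₁₀(41.567) = 32.38 dB

32.4 dB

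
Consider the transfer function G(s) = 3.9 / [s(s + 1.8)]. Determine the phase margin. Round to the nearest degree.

48°

Gain crossover: |G(jω)| = 1 at ω ≈ 1.61 rad/s.
∠G(j1.61) = −90° − arctan(1.61/1.8) ≈ -131.87°
PM = 180° + (-131.87°) = 48.13°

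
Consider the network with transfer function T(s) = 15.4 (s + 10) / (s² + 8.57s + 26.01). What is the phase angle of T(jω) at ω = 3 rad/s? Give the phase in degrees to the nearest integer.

∠(j3 + 10) = arctan(3/10) = 16.70°
∠[(j3)² + 8.57(j3) + 26.01] = ∠[17.01 + j25.71] = 56.51°
∠T(j3) = 16.70° − 56.51° = -39.81°

-40°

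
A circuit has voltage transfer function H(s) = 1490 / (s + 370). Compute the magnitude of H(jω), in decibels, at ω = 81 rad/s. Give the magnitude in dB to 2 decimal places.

11.90 dB

|j81 + 370| = √(81² + 370²) = 378.8
|H(j81)| = 1490 / 378.8 = 3.9339
20 log₁₀(3.9339) = 11.896 dB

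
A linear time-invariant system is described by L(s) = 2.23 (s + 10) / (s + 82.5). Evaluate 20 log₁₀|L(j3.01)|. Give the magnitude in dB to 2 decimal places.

|j3.01 + 10| = √(3.01² + 10²) = 10.44
|j3.01 + 82.5| = √(3.01² + 82.5²) = 82.55
|L(j3.01)| = 2.23 × 10.44 / 82.55 = 0.28209
20 log₁₀(0.28209) = -10.992 dB

-10.99 dB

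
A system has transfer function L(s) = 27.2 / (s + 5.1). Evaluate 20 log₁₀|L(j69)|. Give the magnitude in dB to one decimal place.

|j69 + 5.1| = √(69² + 5.1²) = 69.19
|L(j69)| = 27.2 / 69.19 = 0.39313
20 log₁₀(0.39313) = -8.11 dB

-8.1 dB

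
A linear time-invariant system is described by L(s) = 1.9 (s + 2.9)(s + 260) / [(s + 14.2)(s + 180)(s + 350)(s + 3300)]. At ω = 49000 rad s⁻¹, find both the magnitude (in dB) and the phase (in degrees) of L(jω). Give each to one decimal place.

|L| = -182.1 dB, ∠L = -175.8 deg

|j49000 + 2.9| = √(49000² + 2.9²) = 4.9e+04
|j49000 + 260| = √(49000² + 260²) = 4.9e+04
|j49000 + 14.2| = √(49000² + 14.2²) = 4.9e+04
|j49000 + 180| = √(49000² + 180²) = 4.9e+04
|j49000 + 350| = √(49000² + 350²) = 4.9e+04
|j49000 + 3300| = √(49000² + 3300²) = 4.911e+04
|L(j49000)| = 1.9 × 4.9e+04 × 4.9e+04 / (4.9e+04 × 4.9e+04 × 4.9e+04 × 4.911e+04) = 7.8953e-10
20 log₁₀(7.8953e-10) = -182.05 dB
∠(j49000 + 2.9) = arctan(49000/2.9) = 90.00°
∠(j49000 + 260) = arctan(49000/260) = 89.70°
∠(j49000 + 14.2) = arctan(49000/14.2) = 89.98°
∠(j49000 + 180) = arctan(49000/180) = 89.79°
∠(j49000 + 350) = arctan(49000/350) = 89.59°
∠(j49000 + 3300) = arctan(49000/3300) = 86.15°
∠L(j49000) = 90.00° + 89.70° − (89.98° + 89.79° + 89.59° + 86.15°) = -175.82°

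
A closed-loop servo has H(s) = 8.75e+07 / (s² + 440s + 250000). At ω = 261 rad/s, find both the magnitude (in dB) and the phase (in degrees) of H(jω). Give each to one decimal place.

|(j261)² + 440(j261) + 250000| = |1.8188e+05 + j1.1484e+05| = 2.151e+05
|H(j261)| = 8.75e+07 / 2.151e+05 = 406.79
20 log₁₀(406.79) = 52.19 dB
∠[(j261)² + 440(j261) + 250000] = ∠[1.8188e+05 + j1.1484e+05] = 32.27°
∠H(j261) = −32.27° = -32.27°

|H| = 52.2 dB, ∠H = -32.3°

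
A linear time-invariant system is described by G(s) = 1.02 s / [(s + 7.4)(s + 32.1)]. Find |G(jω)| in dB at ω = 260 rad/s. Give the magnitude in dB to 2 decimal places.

-48.20 dB

|j260| = 260
|j260 + 7.4| = √(260² + 7.4²) = 260.1
|j260 + 32.1| = √(260² + 32.1²) = 262
|G(j260)| = 1.02 × 260 / (260.1 × 262) = 0.0038919
20 log₁₀(0.0038919) = -48.197 dB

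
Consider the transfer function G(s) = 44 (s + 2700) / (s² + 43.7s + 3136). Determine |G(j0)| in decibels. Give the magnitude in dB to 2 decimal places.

G(0) = 44 × 2700 / 3136 = 37.883
20 log₁₀(37.883) = 31.569 dB

31.57 dB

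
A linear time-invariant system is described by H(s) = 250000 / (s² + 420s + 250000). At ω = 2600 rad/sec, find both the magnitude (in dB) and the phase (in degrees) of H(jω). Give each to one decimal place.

|(j2600)² + 420(j2600) + 250000| = |-6.51e+06 + j1.092e+06| = 6.601e+06
|H(j2600)| = 250000 / 6.601e+06 = 0.037873
20 log₁₀(0.037873) = -28.43 dB
∠[(j2600)² + 420(j2600) + 250000] = ∠[-6.51e+06 + j1.092e+06] = 170.48°
∠H(j2600) = −170.48° = -170.48°

|H| = -28.4 dB, ∠H = -170.5°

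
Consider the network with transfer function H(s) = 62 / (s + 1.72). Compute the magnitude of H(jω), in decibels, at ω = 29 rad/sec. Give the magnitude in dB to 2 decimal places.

|j29 + 1.72| = √(29² + 1.72²) = 29.05
|H(j29)| = 62 / 29.05 = 2.1342
20 log₁₀(2.1342) = 6.585 dB

6.58 dB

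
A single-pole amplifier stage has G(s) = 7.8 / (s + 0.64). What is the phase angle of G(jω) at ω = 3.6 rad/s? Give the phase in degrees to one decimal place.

-79.9°

∠(j3.6 + 0.64) = arctan(3.6/0.64) = 79.92°
∠G(j3.6) = −79.92° = -79.92°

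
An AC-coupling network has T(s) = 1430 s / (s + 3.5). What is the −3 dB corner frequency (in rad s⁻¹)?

For a single-pole high-pass, the −3 dB point is at the pole: ω = 3.5 rad s⁻¹.

3.5 rad s⁻¹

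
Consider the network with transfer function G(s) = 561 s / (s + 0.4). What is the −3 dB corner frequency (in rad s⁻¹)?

For a single-pole high-pass, the −3 dB point is at the pole: ω = 0.4 rad s⁻¹.

0.4 rad s⁻¹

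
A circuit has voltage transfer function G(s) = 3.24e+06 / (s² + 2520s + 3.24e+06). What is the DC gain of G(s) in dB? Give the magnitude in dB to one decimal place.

G(0) = 3.24e+06 / 3.24e+06 = 1
20 log₁₀(1) = 0.00 dB

0.0 dB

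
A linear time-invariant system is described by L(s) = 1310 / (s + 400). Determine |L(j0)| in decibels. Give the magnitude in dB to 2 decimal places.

10.30 dB

L(0) = 1310 / 400 = 3.275
20 log₁₀(3.275) = 10.304 dB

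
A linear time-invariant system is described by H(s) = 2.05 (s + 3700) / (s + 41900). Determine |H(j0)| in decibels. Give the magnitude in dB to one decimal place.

H(0) = 2.05 × 3700 / 41900 = 0.18103
20 log₁₀(0.18103) = -14.85 dB

-14.8 dB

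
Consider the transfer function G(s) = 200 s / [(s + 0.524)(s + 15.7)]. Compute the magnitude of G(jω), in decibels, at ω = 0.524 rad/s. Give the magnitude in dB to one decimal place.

19.1 dB

|j0.524| = 0.524
|j0.524 + 0.524| = √(0.524² + 0.524²) = 0.741
|j0.524 + 15.7| = √(0.524² + 15.7²) = 15.71
|G(j0.524)| = 200 × 0.524 / (0.741 × 15.71) = 9.0027
20 log₁₀(9.0027) = 19.09 dB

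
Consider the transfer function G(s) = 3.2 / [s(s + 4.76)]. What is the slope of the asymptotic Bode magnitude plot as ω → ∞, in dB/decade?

With 0 zeros and 2 poles, the high-frequency asymptotic slope is 20 × (0 − 2) = -40 dB/decade.

-40 dB/decade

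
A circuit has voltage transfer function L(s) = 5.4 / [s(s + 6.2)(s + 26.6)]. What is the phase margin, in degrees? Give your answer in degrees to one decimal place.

Gain crossover: |L(jω)| = 1 at ω ≈ 0.0327 rad/s.
∠L(j0.0327) = −90° − arctan(0.0327/6.2) − arctan(0.0327/26.6) ≈ -90.37°
PM = 180° + (-90.37°) = 89.63°

89.6 deg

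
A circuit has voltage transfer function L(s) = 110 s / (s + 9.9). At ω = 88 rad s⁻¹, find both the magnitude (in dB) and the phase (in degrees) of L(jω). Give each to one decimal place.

|j88| = 88
|j88 + 9.9| = √(88² + 9.9²) = 88.56
|L(j88)| = 110 × 88 / 88.56 = 109.31
20 log₁₀(109.31) = 40.77 dB
∠(j88) = 90.00°
∠(j88 + 9.9) = arctan(88/9.9) = 83.58°
∠L(j88) = 90.00° − 83.58° = 6.42°

|L| = 40.8 dB, ∠L = 6.4°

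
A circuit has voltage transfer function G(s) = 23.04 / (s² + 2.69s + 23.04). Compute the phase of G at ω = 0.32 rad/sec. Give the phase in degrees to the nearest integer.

-2°

∠[(j0.32)² + 2.69(j0.32) + 23.04] = ∠[22.938 + j0.8608] = 2.15°
∠G(j0.32) = −2.15° = -2.15°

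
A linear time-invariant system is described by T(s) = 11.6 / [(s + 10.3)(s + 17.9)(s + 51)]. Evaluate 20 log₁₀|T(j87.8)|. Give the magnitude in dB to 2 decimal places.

|j87.8 + 10.3| = √(87.8² + 10.3²) = 88.4
|j87.8 + 17.9| = √(87.8² + 17.9²) = 89.61
|j87.8 + 51| = √(87.8² + 51²) = 101.5
|T(j87.8)| = 11.6 / (88.4 × 89.61 × 101.5) = 1.4422e-05
20 log₁₀(1.4422e-05) = -96.819 dB

-96.82 dB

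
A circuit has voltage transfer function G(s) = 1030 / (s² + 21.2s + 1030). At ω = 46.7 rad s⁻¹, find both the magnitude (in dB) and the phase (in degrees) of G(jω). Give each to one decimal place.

|G| = -3.4 dB, ∠G = -139.3°

|(j46.7)² + 21.2(j46.7) + 1030| = |-1150.9 + j990.04| = 1518
|G(j46.7)| = 1030 / 1518 = 0.67847
20 log₁₀(0.67847) = -3.37 dB
∠[(j46.7)² + 21.2(j46.7) + 1030] = ∠[-1150.9 + j990.04] = 139.30°
∠G(j46.7) = −139.30° = -139.30°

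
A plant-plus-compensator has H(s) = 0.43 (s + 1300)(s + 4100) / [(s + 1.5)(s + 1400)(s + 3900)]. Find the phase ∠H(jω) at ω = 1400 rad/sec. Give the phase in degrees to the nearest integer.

-89°

∠(j1400 + 1300) = arctan(1400/1300) = 47.12°
∠(j1400 + 4100) = arctan(1400/4100) = 18.85°
∠(j1400 + 1.5) = arctan(1400/1.5) = 89.94°
∠(j1400 + 1400) = arctan(1400/1400) = 45.00°
∠(j1400 + 3900) = arctan(1400/3900) = 19.75°
∠H(j1400) = 47.12° + 18.85° − (89.94° + 45.00° + 19.75°) = -88.71°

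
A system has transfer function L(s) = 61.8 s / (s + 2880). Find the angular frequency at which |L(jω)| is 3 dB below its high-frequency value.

For a single-pole high-pass, the −3 dB point is at the pole: ω = 2880 rad/s.

2880 rad/s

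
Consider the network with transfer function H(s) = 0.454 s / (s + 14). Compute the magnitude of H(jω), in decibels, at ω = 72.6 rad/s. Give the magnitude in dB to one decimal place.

-7.0 dB

|j72.6| = 72.6
|j72.6 + 14| = √(72.6² + 14²) = 73.94
|H(j72.6)| = 0.454 × 72.6 / 73.94 = 0.44579
20 log₁₀(0.44579) = -7.02 dB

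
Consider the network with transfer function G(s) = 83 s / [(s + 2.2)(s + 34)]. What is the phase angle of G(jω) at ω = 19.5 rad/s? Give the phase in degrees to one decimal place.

∠(j19.5) = 90.00°
∠(j19.5 + 2.2) = arctan(19.5/2.2) = 83.56°
∠(j19.5 + 34) = arctan(19.5/34) = 29.84°
∠G(j19.5) = 90.00° − (83.56° + 29.84°) = -23.40°

-23.4°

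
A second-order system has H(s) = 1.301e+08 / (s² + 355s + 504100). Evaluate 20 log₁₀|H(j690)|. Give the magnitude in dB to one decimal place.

|(j690)² + 355(j690) + 504100| = |28000 + j2.4495e+05| = 2.465e+05
|H(j690)| = 1.301e+08 / 2.465e+05 = 527.69
20 log₁₀(527.69) = 54.45 dB

54.4 dB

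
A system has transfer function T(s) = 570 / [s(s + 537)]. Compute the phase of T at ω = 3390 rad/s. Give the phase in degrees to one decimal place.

∠(j3390 + 537) = arctan(3390/537) = 81.00°
∠(j3390) = 90.00°
∠T(j3390) = − (81.00° + 90.00°) = -171.00°

-171.0°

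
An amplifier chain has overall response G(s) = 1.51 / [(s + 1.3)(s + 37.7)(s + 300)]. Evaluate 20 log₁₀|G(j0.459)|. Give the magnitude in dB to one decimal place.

|j0.459 + 1.3| = √(0.459² + 1.3²) = 1.379
|j0.459 + 37.7| = √(0.459² + 37.7²) = 37.7
|j0.459 + 300| = √(0.459² + 300²) = 300
|G(j0.459)| = 1.51 / (1.379 × 37.7 × 300) = 9.6834e-05
20 log₁₀(9.6834e-05) = -80.28 dB

-80.3 dB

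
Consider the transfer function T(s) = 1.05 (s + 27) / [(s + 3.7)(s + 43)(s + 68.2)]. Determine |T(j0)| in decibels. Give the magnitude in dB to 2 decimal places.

-51.66 dB

T(0) = 1.05 × 27 / (3.7 × 43 × 68.2) = 0.0026128
20 log₁₀(0.0026128) = -51.658 dB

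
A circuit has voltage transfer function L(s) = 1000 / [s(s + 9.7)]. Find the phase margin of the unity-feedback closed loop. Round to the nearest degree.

17°

Gain crossover: |L(jω)| = 1 at ω ≈ 30.9 rad s⁻¹.
∠L(j30.9) = −90° − arctan(30.9/9.7) ≈ -162.57°
PM = 180° + (-162.57°) = 17.43°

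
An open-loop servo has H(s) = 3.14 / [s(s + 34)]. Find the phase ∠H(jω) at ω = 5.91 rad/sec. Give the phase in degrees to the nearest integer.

-100°

∠(j5.91 + 34) = arctan(5.91/34) = 9.86°
∠(j5.91) = 90.00°
∠H(j5.91) = − (9.86° + 90.00°) = -99.86°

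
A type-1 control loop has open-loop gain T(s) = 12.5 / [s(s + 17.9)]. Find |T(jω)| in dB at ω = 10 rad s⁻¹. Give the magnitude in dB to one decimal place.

|j10 + 17.9| = √(10² + 17.9²) = 20.5
|j10| = 10
|T(j10)| = 12.5 / (20.5 × 10) = 0.060964
20 log₁₀(0.060964) = -24.30 dB

-24.3 dB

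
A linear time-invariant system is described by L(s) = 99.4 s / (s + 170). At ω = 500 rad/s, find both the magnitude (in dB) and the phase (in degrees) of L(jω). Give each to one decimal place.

|j500| = 500
|j500 + 170| = √(500² + 170²) = 528.1
|L(j500)| = 99.4 × 500 / 528.1 = 94.109
20 log₁₀(94.109) = 39.47 dB
∠(j500) = 90.00°
∠(j500 + 170) = arctan(500/170) = 71.22°
∠L(j500) = 90.00° − 71.22° = 18.78°

|L| = 39.5 dB, ∠L = 18.8°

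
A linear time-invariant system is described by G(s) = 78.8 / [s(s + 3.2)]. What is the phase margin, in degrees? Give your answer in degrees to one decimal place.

20.4°

Gain crossover: |G(jω)| = 1 at ω ≈ 8.59 rad/s.
∠G(j8.59) = −90° − arctan(8.59/3.2) ≈ -159.58°
PM = 180° + (-159.58°) = 20.42°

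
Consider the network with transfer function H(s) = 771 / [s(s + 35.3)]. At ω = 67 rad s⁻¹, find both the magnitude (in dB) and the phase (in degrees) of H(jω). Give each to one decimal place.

|H| = -16.4 dB, ∠H = -152.2°

|j67 + 35.3| = √(67² + 35.3²) = 75.73
|j67| = 67
|H(j67)| = 771 / (75.73 × 67) = 0.15195
20 log₁₀(0.15195) = -16.37 dB
∠(j67 + 35.3) = arctan(67/35.3) = 62.22°
∠(j67) = 90.00°
∠H(j67) = − (62.22° + 90.00°) = -152.22°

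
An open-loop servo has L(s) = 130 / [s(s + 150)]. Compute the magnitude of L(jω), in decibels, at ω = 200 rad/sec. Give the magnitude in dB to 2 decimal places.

-51.70 dB

|j200 + 150| = √(200² + 150²) = 250
|j200| = 200
|L(j200)| = 130 / (250 × 200) = 0.0026
20 log₁₀(0.0026) = -51.701 dB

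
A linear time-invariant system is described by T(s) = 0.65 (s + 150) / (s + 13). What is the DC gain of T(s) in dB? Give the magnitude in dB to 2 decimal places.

T(0) = 0.65 × 150 / 13 = 7.5
20 log₁₀(7.5) = 17.501 dB

17.50 dB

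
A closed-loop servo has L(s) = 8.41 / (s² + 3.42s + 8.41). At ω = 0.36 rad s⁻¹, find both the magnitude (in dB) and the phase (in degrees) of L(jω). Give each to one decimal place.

|L| = 0.0 dB, ∠L = -8.5 deg

|(j0.36)² + 3.42(j0.36) + 8.41| = |8.2804 + j1.2312| = 8.371
|L(j0.36)| = 8.41 / 8.371 = 1.0046
20 log₁₀(1.0046) = 0.04 dB
∠[(j0.36)² + 3.42(j0.36) + 8.41] = ∠[8.2804 + j1.2312] = 8.46°
∠L(j0.36) = −8.46° = -8.46°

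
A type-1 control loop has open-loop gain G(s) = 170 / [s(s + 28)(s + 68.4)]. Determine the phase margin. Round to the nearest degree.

Gain crossover: |G(jω)| = 1 at ω ≈ 0.0888 rad s⁻¹.
∠G(j0.0888) = −90° − arctan(0.0888/28) − arctan(0.0888/68.4) ≈ -90.26°
PM = 180° + (-90.26°) = 89.74°

90°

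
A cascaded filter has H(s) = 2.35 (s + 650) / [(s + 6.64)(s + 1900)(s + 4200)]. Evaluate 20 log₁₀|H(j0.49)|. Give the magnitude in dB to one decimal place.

|j0.49 + 650| = √(0.49² + 650²) = 650
|j0.49 + 6.64| = √(0.49² + 6.64²) = 6.658
|j0.49 + 1900| = √(0.49² + 1900²) = 1900
|j0.49 + 4200| = √(0.49² + 4200²) = 4200
|H(j0.49)| = 2.35 × 650 / (6.658 × 1900 × 4200) = 2.875e-05
20 log₁₀(2.875e-05) = -90.83 dB

-90.8 dB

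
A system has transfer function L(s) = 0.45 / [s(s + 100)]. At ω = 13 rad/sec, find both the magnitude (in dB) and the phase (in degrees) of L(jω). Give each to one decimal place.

|L| = -69.3 dB, ∠L = -97.4°

|j13 + 100| = √(13² + 100²) = 100.8
|j13| = 13
|L(j13)| = 0.45 / (100.8 × 13) = 0.00034327
20 log₁₀(0.00034327) = -69.29 dB
∠(j13 + 100) = arctan(13/100) = 7.41°
∠(j13) = 90.00°
∠L(j13) = − (7.41° + 90.00°) = -97.41°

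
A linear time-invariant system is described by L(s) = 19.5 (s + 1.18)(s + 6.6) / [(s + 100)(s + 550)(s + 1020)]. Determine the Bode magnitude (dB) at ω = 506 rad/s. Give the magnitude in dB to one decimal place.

|j506 + 1.18| = √(506² + 1.18²) = 506
|j506 + 6.6| = √(506² + 6.6²) = 506
|j506 + 100| = √(506² + 100²) = 515.8
|j506 + 550| = √(506² + 550²) = 747.4
|j506 + 1020| = √(506² + 1020²) = 1139
|L(j506)| = 19.5 × 506 × 506 / (515.8 × 747.4 × 1139) = 0.011376
20 log₁₀(0.011376) = -38.88 dB

-38.9 dB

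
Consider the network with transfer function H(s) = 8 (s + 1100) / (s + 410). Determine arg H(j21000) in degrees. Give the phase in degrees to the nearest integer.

∠(j21000 + 1100) = arctan(21000/1100) = 87.00°
∠(j21000 + 410) = arctan(21000/410) = 88.88°
∠H(j21000) = 87.00° − 88.88° = -1.88°

-2°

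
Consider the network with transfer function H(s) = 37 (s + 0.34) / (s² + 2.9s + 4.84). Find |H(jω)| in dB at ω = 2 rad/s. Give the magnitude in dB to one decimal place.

|j2 + 0.34| = √(2² + 0.34²) = 2.029
|(j2)² + 2.9(j2) + 4.84| = |0.84 + j5.8| = 5.861
|H(j2)| = 37 × 2.029 / 5.861 = 12.808
20 log₁₀(12.808) = 22.15 dB

22.1 dB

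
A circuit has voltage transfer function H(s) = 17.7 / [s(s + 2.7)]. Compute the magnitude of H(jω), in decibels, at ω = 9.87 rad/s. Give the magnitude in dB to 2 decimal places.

-15.13 dB

|j9.87 + 2.7| = √(9.87² + 2.7²) = 10.23
|j9.87| = 9.87
|H(j9.87)| = 17.7 / (10.23 × 9.87) = 0.17525
20 log₁₀(0.17525) = -15.127 dB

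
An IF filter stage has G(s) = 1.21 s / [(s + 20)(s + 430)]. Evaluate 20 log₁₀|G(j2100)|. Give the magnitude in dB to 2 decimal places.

-64.97 dB

|j2100| = 2100
|j2100 + 20| = √(2100² + 20²) = 2100
|j2100 + 430| = √(2100² + 430²) = 2144
|G(j2100)| = 1.21 × 2100 / (2100 × 2144) = 0.00056445
20 log₁₀(0.00056445) = -64.967 dB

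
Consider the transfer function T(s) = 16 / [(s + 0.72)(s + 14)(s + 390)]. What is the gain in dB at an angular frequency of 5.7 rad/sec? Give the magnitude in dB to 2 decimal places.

-66.51 dB

|j5.7 + 0.72| = √(5.7² + 0.72²) = 5.745
|j5.7 + 14| = √(5.7² + 14²) = 15.12
|j5.7 + 390| = √(5.7² + 390²) = 390
|T(j5.7)| = 16 / (5.745 × 15.12 × 390) = 0.00047235
20 log₁₀(0.00047235) = -66.515 dB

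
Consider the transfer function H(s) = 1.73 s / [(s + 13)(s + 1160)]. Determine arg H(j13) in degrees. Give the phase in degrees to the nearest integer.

∠(j13) = 90.00°
∠(j13 + 13) = arctan(13/13) = 45.00°
∠(j13 + 1160) = arctan(13/1160) = 0.64°
∠H(j13) = 90.00° − (45.00° + 0.64°) = 44.36°

44°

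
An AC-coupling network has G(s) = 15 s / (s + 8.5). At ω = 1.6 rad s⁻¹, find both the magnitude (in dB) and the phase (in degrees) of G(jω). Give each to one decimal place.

|j1.6| = 1.6
|j1.6 + 8.5| = √(1.6² + 8.5²) = 8.649
|G(j1.6)| = 15 × 1.6 / 8.649 = 2.7748
20 log₁₀(2.7748) = 8.86 dB
∠(j1.6) = 90.00°
∠(j1.6 + 8.5) = arctan(1.6/8.5) = 10.66°
∠G(j1.6) = 90.00° − 10.66° = 79.34°

|G| = 8.9 dB, ∠G = 79.3°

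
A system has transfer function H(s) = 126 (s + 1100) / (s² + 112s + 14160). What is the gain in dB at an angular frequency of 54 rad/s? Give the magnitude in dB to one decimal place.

20.7 dB

|j54 + 1100| = √(54² + 1100²) = 1101
|(j54)² + 112(j54) + 14160| = |11244 + j6048| = 1.277e+04
|H(j54)| = 126 × 1101 / 1.277e+04 = 10.869
20 log₁₀(10.869) = 20.72 dB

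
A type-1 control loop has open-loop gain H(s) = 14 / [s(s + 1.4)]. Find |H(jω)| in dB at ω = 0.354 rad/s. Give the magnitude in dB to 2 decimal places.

|j0.354 + 1.4| = √(0.354² + 1.4²) = 1.444
|j0.354| = 0.354
|H(j0.354)| = 14 / (1.444 × 0.354) = 27.387
20 log₁₀(27.387) = 28.751 dB

28.75 dB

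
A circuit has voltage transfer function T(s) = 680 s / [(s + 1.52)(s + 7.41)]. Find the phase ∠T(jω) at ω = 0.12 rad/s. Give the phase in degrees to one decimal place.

84.6°

∠(j0.12) = 90.00°
∠(j0.12 + 1.52) = arctan(0.12/1.52) = 4.51°
∠(j0.12 + 7.41) = arctan(0.12/7.41) = 0.93°
∠T(j0.12) = 90.00° − (4.51° + 0.93°) = 84.56°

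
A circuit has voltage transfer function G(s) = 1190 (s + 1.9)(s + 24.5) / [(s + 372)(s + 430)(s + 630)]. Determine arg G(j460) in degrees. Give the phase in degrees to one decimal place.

42.6 deg

∠(j460 + 1.9) = arctan(460/1.9) = 89.76°
∠(j460 + 24.5) = arctan(460/24.5) = 86.95°
∠(j460 + 372) = arctan(460/372) = 51.04°
∠(j460 + 430) = arctan(460/430) = 46.93°
∠(j460 + 630) = arctan(460/630) = 36.14°
∠G(j460) = 89.76° + 86.95° − (51.04° + 46.93° + 36.14°) = 42.61°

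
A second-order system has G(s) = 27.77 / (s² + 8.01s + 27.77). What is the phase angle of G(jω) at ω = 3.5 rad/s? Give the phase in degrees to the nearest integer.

-61°

∠[(j3.5)² + 8.01(j3.5) + 27.77] = ∠[15.52 + j28.035] = 61.03°
∠G(j3.5) = −61.03° = -61.03°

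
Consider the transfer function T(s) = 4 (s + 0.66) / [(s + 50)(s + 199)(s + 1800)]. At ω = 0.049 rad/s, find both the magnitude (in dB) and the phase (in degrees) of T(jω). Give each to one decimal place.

|j0.049 + 0.66| = √(0.049² + 0.66²) = 0.6618
|j0.049 + 50| = √(0.049² + 50²) = 50
|j0.049 + 199| = √(0.049² + 199²) = 199
|j0.049 + 1800| = √(0.049² + 1800²) = 1800
|T(j0.049)| = 4 × 0.6618 / (50 × 199 × 1800) = 1.4781e-07
20 log₁₀(1.4781e-07) = -136.61 dB
∠(j0.049 + 0.66) = arctan(0.049/0.66) = 4.25°
∠(j0.049 + 50) = arctan(0.049/50) = 0.06°
∠(j0.049 + 199) = arctan(0.049/199) = 0.01°
∠(j0.049 + 1800) = arctan(0.049/1800) = 0.00°
∠T(j0.049) = 4.25° − (0.06° + 0.01° + 0.00°) = 4.17°

|T| = -136.6 dB, ∠T = 4.2 deg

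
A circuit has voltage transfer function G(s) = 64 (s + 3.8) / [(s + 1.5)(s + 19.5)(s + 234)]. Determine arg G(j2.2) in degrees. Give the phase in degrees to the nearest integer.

-33°

∠(j2.2 + 3.8) = arctan(2.2/3.8) = 30.07°
∠(j2.2 + 1.5) = arctan(2.2/1.5) = 55.71°
∠(j2.2 + 19.5) = arctan(2.2/19.5) = 6.44°
∠(j2.2 + 234) = arctan(2.2/234) = 0.54°
∠G(j2.2) = 30.07° − (55.71° + 6.44° + 0.54°) = -32.62°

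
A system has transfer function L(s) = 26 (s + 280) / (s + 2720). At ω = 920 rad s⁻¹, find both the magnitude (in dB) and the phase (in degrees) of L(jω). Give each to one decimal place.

|j920 + 280| = √(920² + 280²) = 961.7
|j920 + 2720| = √(920² + 2720²) = 2871
|L(j920)| = 26 × 961.7 / 2871 = 8.7078
20 log₁₀(8.7078) = 18.80 dB
∠(j920 + 280) = arctan(920/280) = 73.07°
∠(j920 + 2720) = arctan(920/2720) = 18.69°
∠L(j920) = 73.07° − 18.69° = 54.39°

|L| = 18.8 dB, ∠L = 54.4°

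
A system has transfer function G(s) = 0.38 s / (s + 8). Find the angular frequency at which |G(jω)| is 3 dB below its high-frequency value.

8 rad/sec

For a single-pole high-pass, the −3 dB point is at the pole: ω = 8 rad/sec.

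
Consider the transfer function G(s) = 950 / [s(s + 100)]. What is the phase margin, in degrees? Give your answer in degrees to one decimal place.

84.6°

Gain crossover: |G(jω)| = 1 at ω ≈ 9.46 rad/s.
∠G(j9.46) = −90° − arctan(9.46/100) ≈ -95.40°
PM = 180° + (-95.40°) = 84.60°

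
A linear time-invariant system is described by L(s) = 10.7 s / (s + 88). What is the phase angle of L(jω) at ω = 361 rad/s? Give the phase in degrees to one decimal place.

13.7°

∠(j361) = 90.00°
∠(j361 + 88) = arctan(361/88) = 76.30°
∠L(j361) = 90.00° − 76.30° = 13.70°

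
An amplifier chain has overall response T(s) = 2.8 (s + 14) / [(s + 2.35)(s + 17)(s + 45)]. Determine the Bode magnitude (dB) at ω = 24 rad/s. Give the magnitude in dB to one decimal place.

-53.3 dB

|j24 + 14| = √(24² + 14²) = 27.78
|j24 + 2.35| = √(24² + 2.35²) = 24.11
|j24 + 17| = √(24² + 17²) = 29.41
|j24 + 45| = √(24² + 45²) = 51
|T(j24)| = 2.8 × 27.78 / (24.11 × 29.41 × 51) = 0.0021508
20 log₁₀(0.0021508) = -53.35 dB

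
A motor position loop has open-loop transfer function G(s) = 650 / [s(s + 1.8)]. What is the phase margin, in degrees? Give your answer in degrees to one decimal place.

4.0°

Gain crossover: |G(jω)| = 1 at ω ≈ 25.5 rad/s.
∠G(j25.5) = −90° − arctan(25.5/1.8) ≈ -175.96°
PM = 180° + (-175.96°) = 4.04°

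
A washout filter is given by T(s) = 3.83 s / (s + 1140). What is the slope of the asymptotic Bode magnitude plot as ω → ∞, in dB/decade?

With 1 zero and 1 pole, the high-frequency asymptotic slope is 20 × (1 − 1) = 0 dB/decade.

0 dB/decade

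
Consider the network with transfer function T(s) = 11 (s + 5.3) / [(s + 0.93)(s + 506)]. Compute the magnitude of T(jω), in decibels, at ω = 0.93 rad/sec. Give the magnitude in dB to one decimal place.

|j0.93 + 5.3| = √(0.93² + 5.3²) = 5.381
|j0.93 + 0.93| = √(0.93² + 0.93²) = 1.315
|j0.93 + 506| = √(0.93² + 506²) = 506
|T(j0.93)| = 11 × 5.381 / (1.315 × 506) = 0.088942
20 log₁₀(0.088942) = -21.02 dB

-21.0 dB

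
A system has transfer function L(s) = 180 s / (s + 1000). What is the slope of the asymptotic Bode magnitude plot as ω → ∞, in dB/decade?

0 dB/decade

With 1 zero and 1 pole, the high-frequency asymptotic slope is 20 × (1 − 1) = 0 dB/decade.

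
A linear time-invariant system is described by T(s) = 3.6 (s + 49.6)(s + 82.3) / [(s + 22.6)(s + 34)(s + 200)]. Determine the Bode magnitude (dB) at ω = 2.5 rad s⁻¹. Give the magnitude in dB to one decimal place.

|j2.5 + 49.6| = √(2.5² + 49.6²) = 49.66
|j2.5 + 82.3| = √(2.5² + 82.3²) = 82.34
|j2.5 + 22.6| = √(2.5² + 22.6²) = 22.74
|j2.5 + 34| = √(2.5² + 34²) = 34.09
|j2.5 + 200| = √(2.5² + 200²) = 200
|T(j2.5)| = 3.6 × 49.66 × 82.34 / (22.74 × 34.09 × 200) = 0.094945
20 log₁₀(0.094945) = -20.45 dB

-20.5 dB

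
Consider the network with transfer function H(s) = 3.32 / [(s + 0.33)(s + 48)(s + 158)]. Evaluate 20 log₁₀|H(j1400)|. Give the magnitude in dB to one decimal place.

|j1400 + 0.33| = √(1400² + 0.33²) = 1400
|j1400 + 48| = √(1400² + 48²) = 1401
|j1400 + 158| = √(1400² + 158²) = 1409
|H(j1400)| = 3.32 / (1400 × 1401 × 1409) = 1.2016e-09
20 log₁₀(1.2016e-09) = -178.40 dB

-178.4 dB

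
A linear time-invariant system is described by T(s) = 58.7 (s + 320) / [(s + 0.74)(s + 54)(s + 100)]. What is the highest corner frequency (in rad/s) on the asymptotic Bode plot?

320 rad/s

Break frequencies occur at each pole and zero magnitude: 0.74 rad/s, 54 rad/s, 100 rad/s, 320 rad/s.
The highest is 320 rad/s.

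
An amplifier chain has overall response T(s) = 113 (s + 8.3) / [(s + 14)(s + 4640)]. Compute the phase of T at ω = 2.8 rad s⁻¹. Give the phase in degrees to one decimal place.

∠(j2.8 + 8.3) = arctan(2.8/8.3) = 18.64°
∠(j2.8 + 14) = arctan(2.8/14) = 11.31°
∠(j2.8 + 4640) = arctan(2.8/4640) = 0.03°
∠T(j2.8) = 18.64° − (11.31° + 0.03°) = 7.30°

7.3°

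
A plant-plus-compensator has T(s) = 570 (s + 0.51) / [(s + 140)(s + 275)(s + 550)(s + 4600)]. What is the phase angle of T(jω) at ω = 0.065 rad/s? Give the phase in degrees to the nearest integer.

7°

∠(j0.065 + 0.51) = arctan(0.065/0.51) = 7.26°
∠(j0.065 + 140) = arctan(0.065/140) = 0.03°
∠(j0.065 + 275) = arctan(0.065/275) = 0.01°
∠(j0.065 + 550) = arctan(0.065/550) = 0.01°
∠(j0.065 + 4600) = arctan(0.065/4600) = 0.00°
∠T(j0.065) = 7.26° − (0.03° + 0.01° + 0.01° + 0.00°) = 7.22°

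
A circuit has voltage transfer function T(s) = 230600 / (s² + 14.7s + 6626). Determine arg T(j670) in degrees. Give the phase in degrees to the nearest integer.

∠[(j670)² + 14.7(j670) + 6626] = ∠[-4.4227e+05 + j9849] = 178.72°
∠T(j670) = −178.72° = -178.72°

-179 deg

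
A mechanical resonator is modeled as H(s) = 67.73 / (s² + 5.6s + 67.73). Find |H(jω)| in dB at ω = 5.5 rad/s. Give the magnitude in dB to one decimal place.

|(j5.5)² + 5.6(j5.5) + 67.73| = |37.48 + j30.8| = 48.51
|H(j5.5)| = 67.73 / 48.51 = 1.3962
20 log₁₀(1.3962) = 2.90 dB

2.9 dB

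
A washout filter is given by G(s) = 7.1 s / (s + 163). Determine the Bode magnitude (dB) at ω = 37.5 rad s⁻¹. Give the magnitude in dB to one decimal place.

4.0 dB

|j37.5| = 37.5
|j37.5 + 163| = √(37.5² + 163²) = 167.3
|G(j37.5)| = 7.1 × 37.5 / 167.3 = 1.5919
20 log₁₀(1.5919) = 4.04 dB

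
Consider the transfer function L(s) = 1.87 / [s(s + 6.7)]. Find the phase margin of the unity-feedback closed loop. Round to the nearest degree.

88°

Gain crossover: |L(jω)| = 1 at ω ≈ 0.279 rad/sec.
∠L(j0.279) = −90° − arctan(0.279/6.7) ≈ -92.38°
PM = 180° + (-92.38°) = 87.62°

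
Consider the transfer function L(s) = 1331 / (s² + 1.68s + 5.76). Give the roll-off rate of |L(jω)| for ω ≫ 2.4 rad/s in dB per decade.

-40 dB/decade

With 0 zeros and 2 poles, the high-frequency asymptotic slope is 20 × (0 − 2) = -40 dB/decade.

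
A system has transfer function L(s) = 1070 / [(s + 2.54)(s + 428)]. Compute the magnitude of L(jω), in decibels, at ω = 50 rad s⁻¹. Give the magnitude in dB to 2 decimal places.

-26.09 dB

|j50 + 2.54| = √(50² + 2.54²) = 50.06
|j50 + 428| = √(50² + 428²) = 430.9
|L(j50)| = 1070 / (50.06 × 430.9) = 0.049598
20 log₁₀(0.049598) = -26.091 dB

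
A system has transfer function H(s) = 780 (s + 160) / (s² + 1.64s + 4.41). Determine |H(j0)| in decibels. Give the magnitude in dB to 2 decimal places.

89.04 dB

H(0) = 780 × 160 / 4.41 = 28299
20 log₁₀(28299) = 89.036 dB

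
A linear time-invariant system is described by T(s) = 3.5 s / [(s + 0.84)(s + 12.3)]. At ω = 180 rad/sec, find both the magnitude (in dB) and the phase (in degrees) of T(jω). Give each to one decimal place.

|j180| = 180
|j180 + 0.84| = √(180² + 0.84²) = 180
|j180 + 12.3| = √(180² + 12.3²) = 180.4
|T(j180)| = 3.5 × 180 / (180 × 180.4) = 0.019399
20 log₁₀(0.019399) = -34.24 dB
∠(j180) = 90.00°
∠(j180 + 0.84) = arctan(180/0.84) = 89.73°
∠(j180 + 12.3) = arctan(180/12.3) = 86.09°
∠T(j180) = 90.00° − (89.73° + 86.09°) = -85.82°

|T| = -34.2 dB, ∠T = -85.8°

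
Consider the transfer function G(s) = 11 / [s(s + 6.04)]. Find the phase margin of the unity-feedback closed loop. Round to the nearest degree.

74°

Gain crossover: |G(jω)| = 1 at ω ≈ 1.75 rad/s.
∠G(j1.75) = −90° − arctan(1.75/6.04) ≈ -106.15°
PM = 180° + (-106.15°) = 73.85°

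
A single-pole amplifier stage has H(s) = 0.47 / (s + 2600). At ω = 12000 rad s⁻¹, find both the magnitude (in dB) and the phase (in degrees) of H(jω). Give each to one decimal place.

|j12000 + 2600| = √(12000² + 2600²) = 1.228e+04
|H(j12000)| = 0.47 / 1.228e+04 = 3.8278e-05
20 log₁₀(3.8278e-05) = -88.34 dB
∠(j12000 + 2600) = arctan(12000/2600) = 77.77°
∠H(j12000) = −77.77° = -77.77°

|H| = -88.3 dB, ∠H = -77.8°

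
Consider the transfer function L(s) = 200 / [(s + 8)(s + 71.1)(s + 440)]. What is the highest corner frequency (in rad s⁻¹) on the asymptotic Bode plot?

440 rad s⁻¹

Break frequencies occur at each pole and zero magnitude: 8 rad s⁻¹, 71.1 rad s⁻¹, 440 rad s⁻¹.
The highest is 440 rad s⁻¹.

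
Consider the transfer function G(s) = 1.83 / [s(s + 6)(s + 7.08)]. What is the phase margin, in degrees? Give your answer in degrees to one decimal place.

Gain crossover: |G(jω)| = 1 at ω ≈ 0.0431 rad/sec.
∠G(j0.0431) = −90° − arctan(0.0431/6) − arctan(0.0431/7.08) ≈ -90.76°
PM = 180° + (-90.76°) = 89.24°

89.2°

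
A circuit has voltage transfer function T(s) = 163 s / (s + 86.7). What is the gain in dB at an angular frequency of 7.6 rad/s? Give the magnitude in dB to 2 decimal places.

|j7.6| = 7.6
|j7.6 + 86.7| = √(7.6² + 86.7²) = 87.03
|T(j7.6)| = 163 × 7.6 / 87.03 = 14.234
20 log₁₀(14.234) = 23.066 dB

23.07 dB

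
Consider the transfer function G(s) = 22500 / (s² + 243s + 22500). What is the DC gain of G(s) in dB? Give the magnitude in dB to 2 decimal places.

G(0) = 22500 / 22500 = 1
20 log₁₀(1) = 0.000 dB

0.00 dB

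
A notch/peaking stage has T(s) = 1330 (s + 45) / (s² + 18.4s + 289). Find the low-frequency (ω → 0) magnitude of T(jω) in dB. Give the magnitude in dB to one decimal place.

T(0) = 1330 × 45 / 289 = 207.09
20 log₁₀(207.09) = 46.32 dB

46.3 dB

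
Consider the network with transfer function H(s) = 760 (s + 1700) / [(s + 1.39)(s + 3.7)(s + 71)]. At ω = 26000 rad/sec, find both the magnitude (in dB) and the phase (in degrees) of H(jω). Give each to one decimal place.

|j26000 + 1700| = √(26000² + 1700²) = 2.606e+04
|j26000 + 1.39| = √(26000² + 1.39²) = 2.6e+04
|j26000 + 3.7| = √(26000² + 3.7²) = 2.6e+04
|j26000 + 71| = √(26000² + 71²) = 2.6e+04
|H(j26000)| = 760 × 2.606e+04 / (2.6e+04 × 2.6e+04 × 2.6e+04) = 1.1267e-06
20 log₁₀(1.1267e-06) = -118.96 dB
∠(j26000 + 1700) = arctan(26000/1700) = 86.26°
∠(j26000 + 1.39) = arctan(26000/1.39) = 90.00°
∠(j26000 + 3.7) = arctan(26000/3.7) = 89.99°
∠(j26000 + 71) = arctan(26000/71) = 89.84°
∠H(j26000) = 86.26° − (90.00° + 89.99° + 89.84°) = -183.57°

|H| = -119.0 dB, ∠H = -183.6°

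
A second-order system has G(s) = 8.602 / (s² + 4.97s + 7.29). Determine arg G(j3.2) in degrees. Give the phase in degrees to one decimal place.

∠[(j3.2)² + 4.97(j3.2) + 7.29] = ∠[-2.95 + j15.904] = 100.51°
∠G(j3.2) = −100.51° = -100.51°

-100.5 deg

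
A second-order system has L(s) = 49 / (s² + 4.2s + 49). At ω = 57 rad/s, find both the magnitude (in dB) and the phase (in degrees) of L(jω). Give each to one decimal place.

|(j57)² + 4.2(j57) + 49| = |-3200 + j239.4| = 3209
|L(j57)| = 49 / 3209 = 0.01527
20 log₁₀(0.01527) = -36.32 dB
∠[(j57)² + 4.2(j57) + 49] = ∠[-3200 + j239.4] = 175.72°
∠L(j57) = −175.72° = -175.72°

|L| = -36.3 dB, ∠L = -175.7°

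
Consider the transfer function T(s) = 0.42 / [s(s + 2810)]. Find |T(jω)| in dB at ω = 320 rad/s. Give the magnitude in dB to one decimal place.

|j320 + 2810| = √(320² + 2810²) = 2828
|j320| = 320
|T(j320)| = 0.42 / (2828 × 320) = 4.6408e-07
20 log₁₀(4.6408e-07) = -126.67 dB

-126.7 dB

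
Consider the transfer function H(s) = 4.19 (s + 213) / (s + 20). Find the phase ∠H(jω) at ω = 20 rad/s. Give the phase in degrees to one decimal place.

∠(j20 + 213) = arctan(20/213) = 5.36°
∠(j20 + 20) = arctan(20/20) = 45.00°
∠H(j20) = 5.36° − 45.00° = -39.64°

-39.6°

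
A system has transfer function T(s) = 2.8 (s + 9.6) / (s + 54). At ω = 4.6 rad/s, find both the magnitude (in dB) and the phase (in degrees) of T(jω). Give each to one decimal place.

|T| = -5.2 dB, ∠T = 20.7 deg

|j4.6 + 9.6| = √(4.6² + 9.6²) = 10.65
|j4.6 + 54| = √(4.6² + 54²) = 54.2
|T(j4.6)| = 2.8 × 10.65 / 54.2 = 0.54998
20 log₁₀(0.54998) = -5.19 dB
∠(j4.6 + 9.6) = arctan(4.6/9.6) = 25.60°
∠(j4.6 + 54) = arctan(4.6/54) = 4.87°
∠T(j4.6) = 25.60° − 4.87° = 20.73°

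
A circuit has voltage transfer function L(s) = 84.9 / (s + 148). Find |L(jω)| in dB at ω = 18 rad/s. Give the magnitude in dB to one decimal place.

-4.9 dB

|j18 + 148| = √(18² + 148²) = 149.1
|L(j18)| = 84.9 / 149.1 = 0.56945
20 log₁₀(0.56945) = -4.89 dB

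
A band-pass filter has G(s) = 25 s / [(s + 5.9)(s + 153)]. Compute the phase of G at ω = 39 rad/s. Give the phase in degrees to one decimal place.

-5.7°

∠(j39) = 90.00°
∠(j39 + 5.9) = arctan(39/5.9) = 81.40°
∠(j39 + 153) = arctan(39/153) = 14.30°
∠G(j39) = 90.00° − (81.40° + 14.30°) = -5.70°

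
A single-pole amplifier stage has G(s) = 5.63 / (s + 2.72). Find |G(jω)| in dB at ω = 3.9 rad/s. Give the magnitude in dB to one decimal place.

1.5 dB

|j3.9 + 2.72| = √(3.9² + 2.72²) = 4.755
|G(j3.9)| = 5.63 / 4.755 = 1.1841
20 log₁₀(1.1841) = 1.47 dB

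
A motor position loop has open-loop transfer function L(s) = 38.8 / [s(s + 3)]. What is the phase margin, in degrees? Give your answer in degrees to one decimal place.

27.0°

Gain crossover: |L(jω)| = 1 at ω ≈ 5.88 rad s⁻¹.
∠L(j5.88) = −90° − arctan(5.88/3) ≈ -152.96°
PM = 180° + (-152.96°) = 27.04°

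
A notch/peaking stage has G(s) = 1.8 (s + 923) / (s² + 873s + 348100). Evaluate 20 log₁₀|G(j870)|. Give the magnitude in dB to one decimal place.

|j870 + 923| = √(870² + 923²) = 1268
|(j870)² + 873(j870) + 348100| = |-4.088e+05 + j7.5951e+05| = 8.625e+05
|G(j870)| = 1.8 × 1268 / 8.625e+05 = 0.002647
20 log₁₀(0.002647) = -51.55 dB

-51.5 dB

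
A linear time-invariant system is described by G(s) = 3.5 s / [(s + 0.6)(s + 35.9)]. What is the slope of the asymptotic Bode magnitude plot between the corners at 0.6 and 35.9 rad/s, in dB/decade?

0 dB/decade

In this band the factors already past their corner are: 1 differentiator zero, pole at 0.6; net slope = 0 dB/decade.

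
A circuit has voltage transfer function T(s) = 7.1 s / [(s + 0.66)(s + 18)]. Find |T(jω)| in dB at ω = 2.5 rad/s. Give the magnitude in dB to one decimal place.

|j2.5| = 2.5
|j2.5 + 0.66| = √(2.5² + 0.66²) = 2.586
|j2.5 + 18| = √(2.5² + 18²) = 18.17
|T(j2.5)| = 7.1 × 2.5 / (2.586 × 18.17) = 0.37775
20 log₁₀(0.37775) = -8.46 dB

-8.5 dB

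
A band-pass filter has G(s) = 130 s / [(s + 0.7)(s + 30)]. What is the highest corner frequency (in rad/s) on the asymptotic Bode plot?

30 rad/s

Break frequencies occur at each pole and zero magnitude: 0.7 rad/s, 30 rad/s.
The highest is 30 rad/s.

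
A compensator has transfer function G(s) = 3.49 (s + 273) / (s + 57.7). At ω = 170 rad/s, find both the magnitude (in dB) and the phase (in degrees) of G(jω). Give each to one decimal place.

|G| = 15.9 dB, ∠G = -39.3 deg

|j170 + 273| = √(170² + 273²) = 321.6
|j170 + 57.7| = √(170² + 57.7²) = 179.5
|G(j170)| = 3.49 × 321.6 / 179.5 = 6.252
20 log₁₀(6.252) = 15.92 dB
∠(j170 + 273) = arctan(170/273) = 31.91°
∠(j170 + 57.7) = arctan(170/57.7) = 71.25°
∠G(j170) = 31.91° − 71.25° = -39.34°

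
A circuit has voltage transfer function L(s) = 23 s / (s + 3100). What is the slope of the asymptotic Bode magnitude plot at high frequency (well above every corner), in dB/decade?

0 dB/decade

With 1 zero and 1 pole, the high-frequency asymptotic slope is 20 × (1 − 1) = 0 dB/decade.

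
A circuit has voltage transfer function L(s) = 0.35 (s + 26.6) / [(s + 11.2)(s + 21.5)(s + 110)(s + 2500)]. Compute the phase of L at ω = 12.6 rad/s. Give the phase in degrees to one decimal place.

∠(j12.6 + 26.6) = arctan(12.6/26.6) = 25.35°
∠(j12.6 + 11.2) = arctan(12.6/11.2) = 48.37°
∠(j12.6 + 21.5) = arctan(12.6/21.5) = 30.37°
∠(j12.6 + 110) = arctan(12.6/110) = 6.53°
∠(j12.6 + 2500) = arctan(12.6/2500) = 0.29°
∠L(j12.6) = 25.35° − (48.37° + 30.37° + 6.53° + 0.29°) = -60.22°

-60.2°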